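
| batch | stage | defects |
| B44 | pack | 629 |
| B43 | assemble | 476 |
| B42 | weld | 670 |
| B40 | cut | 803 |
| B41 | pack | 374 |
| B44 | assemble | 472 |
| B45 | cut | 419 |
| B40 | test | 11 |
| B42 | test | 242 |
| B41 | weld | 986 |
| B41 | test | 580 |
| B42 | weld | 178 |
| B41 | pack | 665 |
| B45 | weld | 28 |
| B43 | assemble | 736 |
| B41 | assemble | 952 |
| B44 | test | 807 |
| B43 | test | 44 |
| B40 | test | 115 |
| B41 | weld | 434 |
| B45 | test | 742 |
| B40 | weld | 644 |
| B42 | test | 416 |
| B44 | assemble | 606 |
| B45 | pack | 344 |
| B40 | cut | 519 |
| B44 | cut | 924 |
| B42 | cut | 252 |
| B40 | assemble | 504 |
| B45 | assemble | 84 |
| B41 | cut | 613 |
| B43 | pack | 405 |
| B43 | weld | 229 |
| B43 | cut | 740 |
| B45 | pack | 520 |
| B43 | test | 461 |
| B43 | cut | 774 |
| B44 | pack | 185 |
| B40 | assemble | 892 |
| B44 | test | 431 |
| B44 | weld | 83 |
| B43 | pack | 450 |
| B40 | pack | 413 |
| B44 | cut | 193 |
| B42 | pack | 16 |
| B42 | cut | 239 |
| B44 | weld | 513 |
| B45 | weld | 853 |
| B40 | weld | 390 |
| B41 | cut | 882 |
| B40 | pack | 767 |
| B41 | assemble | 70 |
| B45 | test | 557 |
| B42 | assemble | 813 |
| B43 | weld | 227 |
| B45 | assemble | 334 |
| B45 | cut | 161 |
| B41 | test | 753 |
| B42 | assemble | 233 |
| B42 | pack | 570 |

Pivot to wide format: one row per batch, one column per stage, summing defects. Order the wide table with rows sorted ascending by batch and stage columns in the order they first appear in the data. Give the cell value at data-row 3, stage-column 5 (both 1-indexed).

With rows sorted ascending by batch, row 3 is batch=B42. stage columns in first-appearance order: pack, assemble, weld, cut, test; column 5 is test.
Long rows with batch=B42, stage=test: 242 + 416 = 658.

658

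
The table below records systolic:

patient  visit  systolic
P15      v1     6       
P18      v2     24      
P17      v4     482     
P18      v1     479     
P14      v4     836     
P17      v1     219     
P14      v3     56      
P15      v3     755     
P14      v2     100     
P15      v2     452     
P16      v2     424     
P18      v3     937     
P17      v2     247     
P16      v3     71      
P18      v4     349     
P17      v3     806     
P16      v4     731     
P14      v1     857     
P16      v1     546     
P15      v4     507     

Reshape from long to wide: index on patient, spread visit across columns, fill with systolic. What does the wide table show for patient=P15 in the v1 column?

6

Wide layout: rows indexed by patient, columns are the 4 distinct visit values (v1, v2, v4, v3).
Cell (patient=P15, visit=v1) draws from the long row where patient=P15 and visit=v1, which has systolic=6.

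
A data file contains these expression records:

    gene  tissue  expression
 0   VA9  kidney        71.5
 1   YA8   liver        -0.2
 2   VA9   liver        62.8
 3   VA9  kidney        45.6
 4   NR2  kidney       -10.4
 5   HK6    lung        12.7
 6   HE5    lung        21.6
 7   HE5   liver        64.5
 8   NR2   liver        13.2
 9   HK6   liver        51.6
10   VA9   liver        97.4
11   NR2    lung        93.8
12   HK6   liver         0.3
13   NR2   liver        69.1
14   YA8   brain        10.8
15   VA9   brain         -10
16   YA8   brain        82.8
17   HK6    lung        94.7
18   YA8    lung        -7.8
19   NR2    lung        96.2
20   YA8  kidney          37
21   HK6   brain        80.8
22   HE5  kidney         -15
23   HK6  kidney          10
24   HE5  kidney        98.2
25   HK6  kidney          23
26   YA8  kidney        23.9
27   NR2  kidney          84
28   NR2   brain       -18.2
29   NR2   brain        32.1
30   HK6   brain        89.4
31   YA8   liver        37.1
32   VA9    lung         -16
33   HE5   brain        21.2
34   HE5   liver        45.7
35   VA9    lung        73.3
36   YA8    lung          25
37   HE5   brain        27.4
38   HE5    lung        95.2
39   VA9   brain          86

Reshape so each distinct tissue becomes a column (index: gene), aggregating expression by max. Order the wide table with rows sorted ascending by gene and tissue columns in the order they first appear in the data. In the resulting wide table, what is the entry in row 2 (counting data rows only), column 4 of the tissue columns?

89.4

With rows sorted ascending by gene, row 2 is gene=HK6. tissue columns in first-appearance order: kidney, liver, lung, brain; column 4 is brain.
Long rows with gene=HK6, tissue=brain: max(80.8, 89.4) = 89.4.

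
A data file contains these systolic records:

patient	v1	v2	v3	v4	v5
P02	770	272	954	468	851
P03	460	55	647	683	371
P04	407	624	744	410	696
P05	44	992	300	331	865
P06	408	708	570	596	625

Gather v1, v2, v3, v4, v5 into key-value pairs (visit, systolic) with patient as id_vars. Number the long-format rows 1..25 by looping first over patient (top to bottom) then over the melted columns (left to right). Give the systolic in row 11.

25 rows total (5 × 5). Row 11: index ⌊(11-1)/5⌋ = 2 into patient → P04; (11-1) mod 5 = 0 into the melted columns → v1.
So row 11 is (P04, v1, 407); systolic = 407.

407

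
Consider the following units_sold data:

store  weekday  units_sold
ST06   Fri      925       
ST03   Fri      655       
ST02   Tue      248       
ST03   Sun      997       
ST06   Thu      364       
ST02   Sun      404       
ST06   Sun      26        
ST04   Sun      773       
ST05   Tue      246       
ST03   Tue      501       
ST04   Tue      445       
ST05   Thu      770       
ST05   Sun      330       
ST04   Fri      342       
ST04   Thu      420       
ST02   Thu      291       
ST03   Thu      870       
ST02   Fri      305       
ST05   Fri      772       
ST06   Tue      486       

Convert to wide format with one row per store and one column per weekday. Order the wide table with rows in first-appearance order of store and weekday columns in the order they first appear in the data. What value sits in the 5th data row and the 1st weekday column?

With rows in first-appearance order of store, row 5 is store=ST05. weekday columns in first-appearance order: Fri, Tue, Sun, Thu; column 1 is Fri.
Long rows with store=ST05, weekday=Fri: units_sold = 772.

772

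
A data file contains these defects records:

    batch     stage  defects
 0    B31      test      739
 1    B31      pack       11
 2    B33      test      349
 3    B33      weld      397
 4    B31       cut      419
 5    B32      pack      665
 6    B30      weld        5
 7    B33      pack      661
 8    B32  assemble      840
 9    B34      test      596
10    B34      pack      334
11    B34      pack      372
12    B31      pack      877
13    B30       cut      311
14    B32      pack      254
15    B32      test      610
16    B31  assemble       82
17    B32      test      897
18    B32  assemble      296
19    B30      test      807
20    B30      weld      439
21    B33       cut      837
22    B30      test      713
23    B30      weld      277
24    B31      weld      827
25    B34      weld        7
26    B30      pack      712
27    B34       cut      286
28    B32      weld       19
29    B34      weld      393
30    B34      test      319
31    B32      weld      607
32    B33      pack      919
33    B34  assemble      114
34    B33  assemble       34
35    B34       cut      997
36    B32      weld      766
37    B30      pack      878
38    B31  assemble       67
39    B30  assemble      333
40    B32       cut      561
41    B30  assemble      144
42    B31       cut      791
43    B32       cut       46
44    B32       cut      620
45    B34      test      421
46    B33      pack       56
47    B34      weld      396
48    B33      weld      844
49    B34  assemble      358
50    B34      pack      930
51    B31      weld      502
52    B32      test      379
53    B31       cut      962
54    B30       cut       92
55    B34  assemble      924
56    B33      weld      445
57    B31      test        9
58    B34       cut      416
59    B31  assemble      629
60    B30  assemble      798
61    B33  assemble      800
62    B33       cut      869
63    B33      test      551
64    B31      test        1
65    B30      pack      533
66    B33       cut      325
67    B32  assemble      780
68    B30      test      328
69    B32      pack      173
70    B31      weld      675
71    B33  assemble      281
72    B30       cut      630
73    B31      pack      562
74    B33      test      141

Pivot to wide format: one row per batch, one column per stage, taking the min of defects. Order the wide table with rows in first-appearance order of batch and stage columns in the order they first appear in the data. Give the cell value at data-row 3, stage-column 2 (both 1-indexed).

173

With rows in first-appearance order of batch, row 3 is batch=B32. stage columns in first-appearance order: test, pack, weld, cut, assemble; column 2 is pack.
Long rows with batch=B32, stage=pack: min(665, 254, 173) = 173.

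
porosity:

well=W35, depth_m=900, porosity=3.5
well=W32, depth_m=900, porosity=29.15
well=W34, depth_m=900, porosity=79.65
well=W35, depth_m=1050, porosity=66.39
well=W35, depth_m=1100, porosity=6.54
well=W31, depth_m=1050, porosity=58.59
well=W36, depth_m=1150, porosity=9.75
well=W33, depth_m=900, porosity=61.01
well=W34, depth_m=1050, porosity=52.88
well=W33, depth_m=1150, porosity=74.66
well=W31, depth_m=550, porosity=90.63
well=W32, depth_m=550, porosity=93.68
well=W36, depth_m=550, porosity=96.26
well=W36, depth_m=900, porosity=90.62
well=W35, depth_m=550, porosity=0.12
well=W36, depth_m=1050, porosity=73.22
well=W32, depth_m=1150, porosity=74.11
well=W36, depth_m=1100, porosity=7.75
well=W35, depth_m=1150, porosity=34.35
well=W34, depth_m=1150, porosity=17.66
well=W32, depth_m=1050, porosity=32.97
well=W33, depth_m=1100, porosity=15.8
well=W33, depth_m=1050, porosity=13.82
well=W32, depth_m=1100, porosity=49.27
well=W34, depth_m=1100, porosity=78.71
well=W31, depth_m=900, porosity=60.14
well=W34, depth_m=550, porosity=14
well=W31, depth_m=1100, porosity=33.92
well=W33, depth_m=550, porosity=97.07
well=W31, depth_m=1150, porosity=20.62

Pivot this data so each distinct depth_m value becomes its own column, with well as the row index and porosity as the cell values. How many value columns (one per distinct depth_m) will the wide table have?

5 distinct depth_m values: 550, 900, 1050, 1100, 1150.

5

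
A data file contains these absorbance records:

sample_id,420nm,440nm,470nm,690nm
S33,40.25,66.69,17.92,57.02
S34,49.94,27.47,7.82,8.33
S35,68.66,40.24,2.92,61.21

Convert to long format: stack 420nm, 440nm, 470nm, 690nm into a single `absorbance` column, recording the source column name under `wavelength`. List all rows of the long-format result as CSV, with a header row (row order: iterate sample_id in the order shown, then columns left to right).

Each (sample_id, column) pair becomes one row: 3 × 4 = 12 rows.
For example, (S33, 420nm) → absorbance=40.25.

sample_id,wavelength,absorbance
S33,420nm,40.25
S33,440nm,66.69
S33,470nm,17.92
S33,690nm,57.02
S34,420nm,49.94
S34,440nm,27.47
S34,470nm,7.82
S34,690nm,8.33
S35,420nm,68.66
S35,440nm,40.24
S35,470nm,2.92
S35,690nm,61.21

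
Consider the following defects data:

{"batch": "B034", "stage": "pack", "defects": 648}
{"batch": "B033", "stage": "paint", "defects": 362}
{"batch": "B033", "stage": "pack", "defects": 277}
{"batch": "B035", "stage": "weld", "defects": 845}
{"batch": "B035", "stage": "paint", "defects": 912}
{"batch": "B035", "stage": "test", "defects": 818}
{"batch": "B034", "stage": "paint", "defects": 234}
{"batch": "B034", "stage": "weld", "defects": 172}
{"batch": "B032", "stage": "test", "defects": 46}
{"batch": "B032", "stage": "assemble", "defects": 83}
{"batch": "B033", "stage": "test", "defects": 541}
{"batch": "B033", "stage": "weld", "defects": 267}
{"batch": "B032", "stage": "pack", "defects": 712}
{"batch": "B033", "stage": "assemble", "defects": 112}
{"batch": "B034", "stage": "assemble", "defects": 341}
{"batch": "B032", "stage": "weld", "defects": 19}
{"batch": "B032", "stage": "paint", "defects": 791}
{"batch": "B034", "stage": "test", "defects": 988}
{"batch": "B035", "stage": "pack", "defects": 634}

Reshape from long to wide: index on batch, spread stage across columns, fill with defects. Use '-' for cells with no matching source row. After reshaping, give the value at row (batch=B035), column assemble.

No long-format row has batch=B035 and stage=assemble, so the cell is -.

-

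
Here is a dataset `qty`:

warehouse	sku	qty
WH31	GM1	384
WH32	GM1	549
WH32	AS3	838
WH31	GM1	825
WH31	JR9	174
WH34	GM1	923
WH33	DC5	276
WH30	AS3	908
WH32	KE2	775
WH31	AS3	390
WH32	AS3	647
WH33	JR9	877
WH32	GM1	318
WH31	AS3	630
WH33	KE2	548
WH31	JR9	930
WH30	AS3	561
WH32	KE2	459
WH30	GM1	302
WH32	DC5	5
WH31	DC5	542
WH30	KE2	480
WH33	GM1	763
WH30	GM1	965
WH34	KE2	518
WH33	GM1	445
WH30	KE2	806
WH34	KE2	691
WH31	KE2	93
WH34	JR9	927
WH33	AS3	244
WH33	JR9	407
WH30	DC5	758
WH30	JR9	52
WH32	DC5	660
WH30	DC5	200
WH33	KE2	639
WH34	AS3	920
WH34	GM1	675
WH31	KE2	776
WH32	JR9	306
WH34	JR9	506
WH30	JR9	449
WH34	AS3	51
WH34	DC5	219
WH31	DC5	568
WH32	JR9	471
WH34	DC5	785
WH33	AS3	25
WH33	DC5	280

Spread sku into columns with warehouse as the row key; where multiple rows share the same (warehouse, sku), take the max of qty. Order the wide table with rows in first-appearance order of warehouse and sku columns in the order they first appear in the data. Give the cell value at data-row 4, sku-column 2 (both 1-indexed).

With rows in first-appearance order of warehouse, row 4 is warehouse=WH33. sku columns in first-appearance order: GM1, AS3, JR9, DC5, KE2; column 2 is AS3.
Long rows with warehouse=WH33, sku=AS3: max(244, 25) = 244.

244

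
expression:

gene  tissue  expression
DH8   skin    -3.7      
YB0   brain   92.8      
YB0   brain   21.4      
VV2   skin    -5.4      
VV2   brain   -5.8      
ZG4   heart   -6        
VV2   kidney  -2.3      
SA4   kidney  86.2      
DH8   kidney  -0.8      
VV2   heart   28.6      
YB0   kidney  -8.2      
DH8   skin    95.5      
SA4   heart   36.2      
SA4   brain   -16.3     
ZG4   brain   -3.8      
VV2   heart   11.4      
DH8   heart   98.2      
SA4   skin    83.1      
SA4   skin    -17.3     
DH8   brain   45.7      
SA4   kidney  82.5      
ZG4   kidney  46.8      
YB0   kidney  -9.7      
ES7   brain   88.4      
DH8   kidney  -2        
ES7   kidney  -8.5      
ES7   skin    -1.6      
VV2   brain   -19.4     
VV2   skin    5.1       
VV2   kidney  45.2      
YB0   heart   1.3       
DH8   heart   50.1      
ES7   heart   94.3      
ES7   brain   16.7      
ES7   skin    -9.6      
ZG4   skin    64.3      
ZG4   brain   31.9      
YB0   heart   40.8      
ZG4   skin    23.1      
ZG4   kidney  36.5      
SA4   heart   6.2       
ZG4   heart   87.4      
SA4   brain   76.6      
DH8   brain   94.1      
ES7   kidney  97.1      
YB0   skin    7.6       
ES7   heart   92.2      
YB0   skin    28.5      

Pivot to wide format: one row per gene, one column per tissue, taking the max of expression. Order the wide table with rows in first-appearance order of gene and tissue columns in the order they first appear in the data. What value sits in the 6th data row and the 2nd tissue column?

88.4

With rows in first-appearance order of gene, row 6 is gene=ES7. tissue columns in first-appearance order: skin, brain, heart, kidney; column 2 is brain.
Long rows with gene=ES7, tissue=brain: max(88.4, 16.7) = 88.4.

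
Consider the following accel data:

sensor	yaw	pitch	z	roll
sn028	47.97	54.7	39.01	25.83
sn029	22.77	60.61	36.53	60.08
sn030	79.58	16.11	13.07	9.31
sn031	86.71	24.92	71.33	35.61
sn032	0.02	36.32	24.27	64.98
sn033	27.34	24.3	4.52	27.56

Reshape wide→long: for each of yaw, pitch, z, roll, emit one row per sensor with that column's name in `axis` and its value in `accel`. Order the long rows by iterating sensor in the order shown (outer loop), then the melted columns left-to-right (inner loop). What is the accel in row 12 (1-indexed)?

9.31

24 rows total (6 × 4). Row 12: index ⌊(12-1)/4⌋ = 2 into sensor → sn030; (12-1) mod 4 = 3 into the melted columns → roll.
So row 12 is (sn030, roll, 9.31); accel = 9.31.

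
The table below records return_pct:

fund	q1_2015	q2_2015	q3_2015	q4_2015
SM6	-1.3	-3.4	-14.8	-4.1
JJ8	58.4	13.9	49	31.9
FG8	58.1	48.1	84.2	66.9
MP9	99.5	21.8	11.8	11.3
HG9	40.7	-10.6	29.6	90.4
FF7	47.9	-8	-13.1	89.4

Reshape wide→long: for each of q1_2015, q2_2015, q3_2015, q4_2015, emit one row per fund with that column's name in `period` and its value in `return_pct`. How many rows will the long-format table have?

6 fund values × 4 melted columns = 24 rows.

24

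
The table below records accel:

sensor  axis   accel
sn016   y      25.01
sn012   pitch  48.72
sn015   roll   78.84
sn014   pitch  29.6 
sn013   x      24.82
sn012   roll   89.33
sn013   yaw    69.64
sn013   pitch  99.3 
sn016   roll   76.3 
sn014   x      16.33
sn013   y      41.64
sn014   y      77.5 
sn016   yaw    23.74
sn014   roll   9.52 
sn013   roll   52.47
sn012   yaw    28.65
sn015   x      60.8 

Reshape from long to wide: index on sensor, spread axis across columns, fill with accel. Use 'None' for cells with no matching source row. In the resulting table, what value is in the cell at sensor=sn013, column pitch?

The long row with sensor=sn013, axis=pitch has accel=99.3.

99.3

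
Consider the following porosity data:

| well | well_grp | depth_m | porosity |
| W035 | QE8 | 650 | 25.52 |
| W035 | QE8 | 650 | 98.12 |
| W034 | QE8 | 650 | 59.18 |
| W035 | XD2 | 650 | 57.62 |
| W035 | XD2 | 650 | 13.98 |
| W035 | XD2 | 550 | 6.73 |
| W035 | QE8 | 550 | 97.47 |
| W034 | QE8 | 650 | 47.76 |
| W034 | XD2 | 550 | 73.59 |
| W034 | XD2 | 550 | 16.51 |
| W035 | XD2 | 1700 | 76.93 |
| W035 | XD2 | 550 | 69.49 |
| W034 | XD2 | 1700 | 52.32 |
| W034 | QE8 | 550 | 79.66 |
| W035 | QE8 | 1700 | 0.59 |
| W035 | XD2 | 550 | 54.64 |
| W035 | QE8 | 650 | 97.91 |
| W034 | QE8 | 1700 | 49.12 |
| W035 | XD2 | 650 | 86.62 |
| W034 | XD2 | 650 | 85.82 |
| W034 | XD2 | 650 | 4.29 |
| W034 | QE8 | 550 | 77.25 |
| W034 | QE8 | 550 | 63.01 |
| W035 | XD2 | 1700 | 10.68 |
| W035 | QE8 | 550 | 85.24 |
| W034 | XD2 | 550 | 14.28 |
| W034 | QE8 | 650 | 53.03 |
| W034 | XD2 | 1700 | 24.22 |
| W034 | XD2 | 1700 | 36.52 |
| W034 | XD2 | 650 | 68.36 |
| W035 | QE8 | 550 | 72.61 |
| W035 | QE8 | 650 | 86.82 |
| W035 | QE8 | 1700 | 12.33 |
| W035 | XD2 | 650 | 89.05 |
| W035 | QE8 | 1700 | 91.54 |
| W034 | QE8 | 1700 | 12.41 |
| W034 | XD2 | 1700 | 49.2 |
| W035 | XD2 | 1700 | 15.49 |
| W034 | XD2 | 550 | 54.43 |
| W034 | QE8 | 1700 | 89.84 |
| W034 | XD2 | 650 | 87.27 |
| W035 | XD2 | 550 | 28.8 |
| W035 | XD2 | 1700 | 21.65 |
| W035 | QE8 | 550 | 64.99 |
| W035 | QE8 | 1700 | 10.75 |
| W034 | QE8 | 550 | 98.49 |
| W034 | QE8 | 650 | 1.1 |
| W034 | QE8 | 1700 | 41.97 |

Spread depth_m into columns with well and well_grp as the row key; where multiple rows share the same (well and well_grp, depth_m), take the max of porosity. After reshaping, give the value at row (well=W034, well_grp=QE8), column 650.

59.18

Rows with well=W034, well_grp=QE8 and depth_m=650: porosity values are 59.18, 47.76, 53.03, 1.1.
max(59.18, 47.76, 53.03, 1.1) = 59.18.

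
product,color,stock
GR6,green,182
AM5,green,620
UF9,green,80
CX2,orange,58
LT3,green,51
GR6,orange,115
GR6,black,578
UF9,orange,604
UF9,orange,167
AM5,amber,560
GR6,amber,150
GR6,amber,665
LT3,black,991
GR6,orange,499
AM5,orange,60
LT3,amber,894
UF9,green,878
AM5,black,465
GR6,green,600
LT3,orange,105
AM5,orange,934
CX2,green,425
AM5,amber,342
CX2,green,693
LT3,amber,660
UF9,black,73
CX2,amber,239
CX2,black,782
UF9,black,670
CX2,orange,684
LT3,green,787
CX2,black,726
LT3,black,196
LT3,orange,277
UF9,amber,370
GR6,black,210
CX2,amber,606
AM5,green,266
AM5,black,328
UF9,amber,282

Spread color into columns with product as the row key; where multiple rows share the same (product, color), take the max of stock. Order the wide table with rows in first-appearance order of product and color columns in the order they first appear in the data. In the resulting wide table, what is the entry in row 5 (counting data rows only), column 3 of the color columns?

With rows in first-appearance order of product, row 5 is product=LT3. color columns in first-appearance order: green, orange, black, amber; column 3 is black.
Long rows with product=LT3, color=black: max(991, 196) = 991.

991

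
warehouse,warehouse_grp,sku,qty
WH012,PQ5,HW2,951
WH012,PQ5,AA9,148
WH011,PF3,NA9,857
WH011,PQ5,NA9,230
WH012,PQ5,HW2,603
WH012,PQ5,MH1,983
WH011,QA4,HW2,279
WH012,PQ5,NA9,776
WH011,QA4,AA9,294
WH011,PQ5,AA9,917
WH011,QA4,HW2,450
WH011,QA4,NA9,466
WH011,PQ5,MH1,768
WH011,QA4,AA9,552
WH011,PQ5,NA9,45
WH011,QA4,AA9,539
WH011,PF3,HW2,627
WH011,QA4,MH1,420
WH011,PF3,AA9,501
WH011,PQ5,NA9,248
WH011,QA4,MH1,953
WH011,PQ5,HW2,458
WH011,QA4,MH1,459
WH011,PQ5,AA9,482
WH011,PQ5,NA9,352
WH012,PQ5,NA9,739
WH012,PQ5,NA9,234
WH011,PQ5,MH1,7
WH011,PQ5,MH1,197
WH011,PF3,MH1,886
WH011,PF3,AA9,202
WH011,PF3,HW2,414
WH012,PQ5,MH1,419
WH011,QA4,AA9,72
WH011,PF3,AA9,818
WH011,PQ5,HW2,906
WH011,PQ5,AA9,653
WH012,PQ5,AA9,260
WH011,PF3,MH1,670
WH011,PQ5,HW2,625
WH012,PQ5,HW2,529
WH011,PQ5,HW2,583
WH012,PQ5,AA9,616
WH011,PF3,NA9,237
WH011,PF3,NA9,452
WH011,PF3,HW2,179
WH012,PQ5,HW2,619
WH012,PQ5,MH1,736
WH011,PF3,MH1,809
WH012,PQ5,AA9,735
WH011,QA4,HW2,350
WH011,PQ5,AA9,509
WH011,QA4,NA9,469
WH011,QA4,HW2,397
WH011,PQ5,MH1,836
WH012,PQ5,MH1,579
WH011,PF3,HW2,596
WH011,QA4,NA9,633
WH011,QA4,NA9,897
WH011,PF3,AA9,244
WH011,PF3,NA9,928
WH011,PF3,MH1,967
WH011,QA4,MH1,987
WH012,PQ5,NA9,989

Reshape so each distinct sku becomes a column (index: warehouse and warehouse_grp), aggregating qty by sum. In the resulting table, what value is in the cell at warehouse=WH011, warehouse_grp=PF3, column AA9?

1765

Rows with warehouse=WH011, warehouse_grp=PF3 and sku=AA9: qty values are 501, 202, 818, 244.
501 + 202 + 818 + 244 = 1765.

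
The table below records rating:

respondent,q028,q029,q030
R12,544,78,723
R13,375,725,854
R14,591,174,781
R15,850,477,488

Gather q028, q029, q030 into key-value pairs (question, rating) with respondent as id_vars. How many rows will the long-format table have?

12

4 respondent values × 3 melted columns = 12 rows.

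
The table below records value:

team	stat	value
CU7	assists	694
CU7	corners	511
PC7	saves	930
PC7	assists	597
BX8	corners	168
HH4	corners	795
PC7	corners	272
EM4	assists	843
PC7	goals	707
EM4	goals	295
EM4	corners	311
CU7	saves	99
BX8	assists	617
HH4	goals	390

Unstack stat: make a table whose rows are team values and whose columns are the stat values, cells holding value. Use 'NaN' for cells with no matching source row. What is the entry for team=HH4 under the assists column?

NaN

No long-format row has team=HH4 and stat=assists, so the cell is NaN.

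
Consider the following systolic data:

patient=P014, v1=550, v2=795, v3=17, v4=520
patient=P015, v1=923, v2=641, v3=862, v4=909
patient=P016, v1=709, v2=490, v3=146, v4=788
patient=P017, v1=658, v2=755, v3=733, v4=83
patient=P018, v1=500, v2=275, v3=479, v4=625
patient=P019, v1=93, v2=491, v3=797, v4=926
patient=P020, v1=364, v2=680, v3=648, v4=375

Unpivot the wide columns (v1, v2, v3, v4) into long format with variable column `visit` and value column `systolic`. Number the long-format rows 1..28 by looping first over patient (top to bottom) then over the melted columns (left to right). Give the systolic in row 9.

709

28 rows total (7 × 4). Row 9: index ⌊(9-1)/4⌋ = 2 into patient → P016; (9-1) mod 4 = 0 into the melted columns → v1.
So row 9 is (P016, v1, 709); systolic = 709.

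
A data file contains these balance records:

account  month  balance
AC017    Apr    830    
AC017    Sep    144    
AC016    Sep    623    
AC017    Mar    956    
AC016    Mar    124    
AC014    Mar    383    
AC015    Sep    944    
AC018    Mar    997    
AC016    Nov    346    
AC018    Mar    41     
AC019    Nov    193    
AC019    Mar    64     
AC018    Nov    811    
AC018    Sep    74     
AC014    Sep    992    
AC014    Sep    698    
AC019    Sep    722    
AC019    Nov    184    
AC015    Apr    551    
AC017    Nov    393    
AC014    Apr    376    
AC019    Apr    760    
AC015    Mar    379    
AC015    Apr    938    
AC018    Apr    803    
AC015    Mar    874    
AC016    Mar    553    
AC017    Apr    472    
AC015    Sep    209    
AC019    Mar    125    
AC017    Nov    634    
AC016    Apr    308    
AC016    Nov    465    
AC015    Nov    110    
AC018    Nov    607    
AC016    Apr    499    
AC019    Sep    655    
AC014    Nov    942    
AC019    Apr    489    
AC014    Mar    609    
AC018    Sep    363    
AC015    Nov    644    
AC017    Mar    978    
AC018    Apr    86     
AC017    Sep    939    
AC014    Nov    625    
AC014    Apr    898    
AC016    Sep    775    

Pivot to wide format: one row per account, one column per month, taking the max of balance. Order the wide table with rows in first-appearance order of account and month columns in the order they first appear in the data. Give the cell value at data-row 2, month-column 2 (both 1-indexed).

775

With rows in first-appearance order of account, row 2 is account=AC016. month columns in first-appearance order: Apr, Sep, Mar, Nov; column 2 is Sep.
Long rows with account=AC016, month=Sep: max(623, 775) = 775.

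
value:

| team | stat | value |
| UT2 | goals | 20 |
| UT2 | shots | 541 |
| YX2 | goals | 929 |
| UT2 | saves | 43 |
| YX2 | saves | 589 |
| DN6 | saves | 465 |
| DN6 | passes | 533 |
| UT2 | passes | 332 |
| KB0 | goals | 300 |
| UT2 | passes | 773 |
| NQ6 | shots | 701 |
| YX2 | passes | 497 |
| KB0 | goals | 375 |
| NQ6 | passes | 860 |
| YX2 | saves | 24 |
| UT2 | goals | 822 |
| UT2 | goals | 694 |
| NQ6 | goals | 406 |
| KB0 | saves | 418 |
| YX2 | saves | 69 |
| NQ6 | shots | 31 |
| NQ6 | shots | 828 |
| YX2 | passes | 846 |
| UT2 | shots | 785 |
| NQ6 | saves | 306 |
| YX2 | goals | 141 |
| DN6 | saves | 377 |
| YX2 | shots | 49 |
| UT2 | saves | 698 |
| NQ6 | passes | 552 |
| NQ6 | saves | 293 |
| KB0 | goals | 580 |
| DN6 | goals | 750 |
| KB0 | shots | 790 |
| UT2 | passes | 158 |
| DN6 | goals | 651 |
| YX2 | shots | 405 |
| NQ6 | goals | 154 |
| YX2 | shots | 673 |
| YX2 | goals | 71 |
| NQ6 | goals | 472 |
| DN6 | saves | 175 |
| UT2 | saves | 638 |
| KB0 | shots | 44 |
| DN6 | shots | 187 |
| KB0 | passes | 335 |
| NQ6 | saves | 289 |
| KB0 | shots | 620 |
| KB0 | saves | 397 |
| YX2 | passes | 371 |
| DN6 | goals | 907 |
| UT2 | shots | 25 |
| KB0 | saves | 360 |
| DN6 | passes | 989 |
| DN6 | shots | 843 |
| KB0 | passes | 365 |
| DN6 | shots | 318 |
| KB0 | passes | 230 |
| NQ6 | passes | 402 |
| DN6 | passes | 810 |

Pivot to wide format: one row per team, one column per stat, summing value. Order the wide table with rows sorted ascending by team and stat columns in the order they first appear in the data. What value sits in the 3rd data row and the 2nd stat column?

1560

With rows sorted ascending by team, row 3 is team=NQ6. stat columns in first-appearance order: goals, shots, saves, passes; column 2 is shots.
Long rows with team=NQ6, stat=shots: 701 + 31 + 828 = 1560.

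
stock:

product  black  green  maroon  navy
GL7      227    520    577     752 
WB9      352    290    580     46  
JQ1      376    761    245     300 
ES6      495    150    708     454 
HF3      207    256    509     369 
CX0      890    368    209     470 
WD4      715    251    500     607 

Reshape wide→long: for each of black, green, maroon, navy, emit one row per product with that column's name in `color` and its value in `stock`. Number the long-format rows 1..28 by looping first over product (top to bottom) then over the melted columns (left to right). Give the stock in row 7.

580

28 rows total (7 × 4). Row 7: index ⌊(7-1)/4⌋ = 1 into product → WB9; (7-1) mod 4 = 2 into the melted columns → maroon.
So row 7 is (WB9, maroon, 580); stock = 580.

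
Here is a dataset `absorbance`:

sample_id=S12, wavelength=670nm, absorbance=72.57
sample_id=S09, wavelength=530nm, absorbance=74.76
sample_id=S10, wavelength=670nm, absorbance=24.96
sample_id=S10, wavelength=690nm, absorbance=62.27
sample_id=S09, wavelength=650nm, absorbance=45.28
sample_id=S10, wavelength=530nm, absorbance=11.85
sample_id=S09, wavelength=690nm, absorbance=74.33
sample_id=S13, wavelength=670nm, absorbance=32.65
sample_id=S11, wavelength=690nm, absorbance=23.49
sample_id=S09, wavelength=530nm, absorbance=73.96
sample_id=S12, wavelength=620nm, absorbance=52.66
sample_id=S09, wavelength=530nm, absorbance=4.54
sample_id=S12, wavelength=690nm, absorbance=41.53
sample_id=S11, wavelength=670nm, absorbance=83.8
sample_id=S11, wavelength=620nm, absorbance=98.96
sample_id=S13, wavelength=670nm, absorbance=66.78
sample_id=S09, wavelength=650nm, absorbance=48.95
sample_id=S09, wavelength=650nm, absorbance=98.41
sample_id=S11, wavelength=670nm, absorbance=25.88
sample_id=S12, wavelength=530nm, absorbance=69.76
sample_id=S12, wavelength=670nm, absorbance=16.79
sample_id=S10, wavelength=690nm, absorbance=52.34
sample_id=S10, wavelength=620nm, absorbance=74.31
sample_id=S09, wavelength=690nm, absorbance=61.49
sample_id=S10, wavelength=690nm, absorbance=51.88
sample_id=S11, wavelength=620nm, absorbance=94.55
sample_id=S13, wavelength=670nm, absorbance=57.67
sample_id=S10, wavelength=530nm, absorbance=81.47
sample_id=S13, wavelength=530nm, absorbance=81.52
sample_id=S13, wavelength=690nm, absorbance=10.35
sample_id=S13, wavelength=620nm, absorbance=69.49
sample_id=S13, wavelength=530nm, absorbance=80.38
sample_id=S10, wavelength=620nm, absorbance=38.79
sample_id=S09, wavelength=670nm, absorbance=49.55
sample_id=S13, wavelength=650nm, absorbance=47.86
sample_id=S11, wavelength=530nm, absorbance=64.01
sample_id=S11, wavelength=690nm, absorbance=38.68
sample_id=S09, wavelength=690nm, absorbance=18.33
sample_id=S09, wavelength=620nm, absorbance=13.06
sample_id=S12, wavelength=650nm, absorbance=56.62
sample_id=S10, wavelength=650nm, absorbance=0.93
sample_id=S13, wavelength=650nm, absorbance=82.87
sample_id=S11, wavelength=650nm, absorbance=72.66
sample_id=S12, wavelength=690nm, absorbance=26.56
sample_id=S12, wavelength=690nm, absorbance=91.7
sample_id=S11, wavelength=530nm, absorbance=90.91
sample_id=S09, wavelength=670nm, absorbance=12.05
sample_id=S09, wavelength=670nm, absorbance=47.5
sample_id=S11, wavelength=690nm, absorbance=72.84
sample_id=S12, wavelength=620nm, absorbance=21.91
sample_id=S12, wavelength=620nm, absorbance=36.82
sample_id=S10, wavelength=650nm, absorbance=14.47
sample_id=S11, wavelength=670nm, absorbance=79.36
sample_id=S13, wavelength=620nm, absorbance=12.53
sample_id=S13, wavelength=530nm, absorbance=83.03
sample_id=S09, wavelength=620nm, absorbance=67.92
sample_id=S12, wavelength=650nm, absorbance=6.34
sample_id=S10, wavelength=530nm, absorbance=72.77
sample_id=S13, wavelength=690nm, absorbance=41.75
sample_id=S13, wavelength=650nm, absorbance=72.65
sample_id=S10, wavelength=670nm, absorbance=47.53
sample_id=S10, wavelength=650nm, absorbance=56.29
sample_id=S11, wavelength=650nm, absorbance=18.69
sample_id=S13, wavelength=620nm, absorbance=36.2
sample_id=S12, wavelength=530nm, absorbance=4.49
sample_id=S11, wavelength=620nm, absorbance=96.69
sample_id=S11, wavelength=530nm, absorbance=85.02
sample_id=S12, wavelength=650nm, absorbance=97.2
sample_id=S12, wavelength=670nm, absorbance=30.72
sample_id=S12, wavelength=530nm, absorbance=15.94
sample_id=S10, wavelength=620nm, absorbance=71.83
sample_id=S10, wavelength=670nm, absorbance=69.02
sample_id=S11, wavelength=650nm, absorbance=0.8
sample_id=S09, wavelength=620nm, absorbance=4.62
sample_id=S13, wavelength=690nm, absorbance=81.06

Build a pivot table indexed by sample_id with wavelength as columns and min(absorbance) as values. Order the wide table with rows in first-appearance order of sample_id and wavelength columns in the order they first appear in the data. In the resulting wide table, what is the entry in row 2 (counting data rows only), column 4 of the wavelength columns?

45.28

With rows in first-appearance order of sample_id, row 2 is sample_id=S09. wavelength columns in first-appearance order: 670nm, 530nm, 690nm, 650nm, 620nm; column 4 is 650nm.
Long rows with sample_id=S09, wavelength=650nm: min(45.28, 48.95, 98.41) = 45.28.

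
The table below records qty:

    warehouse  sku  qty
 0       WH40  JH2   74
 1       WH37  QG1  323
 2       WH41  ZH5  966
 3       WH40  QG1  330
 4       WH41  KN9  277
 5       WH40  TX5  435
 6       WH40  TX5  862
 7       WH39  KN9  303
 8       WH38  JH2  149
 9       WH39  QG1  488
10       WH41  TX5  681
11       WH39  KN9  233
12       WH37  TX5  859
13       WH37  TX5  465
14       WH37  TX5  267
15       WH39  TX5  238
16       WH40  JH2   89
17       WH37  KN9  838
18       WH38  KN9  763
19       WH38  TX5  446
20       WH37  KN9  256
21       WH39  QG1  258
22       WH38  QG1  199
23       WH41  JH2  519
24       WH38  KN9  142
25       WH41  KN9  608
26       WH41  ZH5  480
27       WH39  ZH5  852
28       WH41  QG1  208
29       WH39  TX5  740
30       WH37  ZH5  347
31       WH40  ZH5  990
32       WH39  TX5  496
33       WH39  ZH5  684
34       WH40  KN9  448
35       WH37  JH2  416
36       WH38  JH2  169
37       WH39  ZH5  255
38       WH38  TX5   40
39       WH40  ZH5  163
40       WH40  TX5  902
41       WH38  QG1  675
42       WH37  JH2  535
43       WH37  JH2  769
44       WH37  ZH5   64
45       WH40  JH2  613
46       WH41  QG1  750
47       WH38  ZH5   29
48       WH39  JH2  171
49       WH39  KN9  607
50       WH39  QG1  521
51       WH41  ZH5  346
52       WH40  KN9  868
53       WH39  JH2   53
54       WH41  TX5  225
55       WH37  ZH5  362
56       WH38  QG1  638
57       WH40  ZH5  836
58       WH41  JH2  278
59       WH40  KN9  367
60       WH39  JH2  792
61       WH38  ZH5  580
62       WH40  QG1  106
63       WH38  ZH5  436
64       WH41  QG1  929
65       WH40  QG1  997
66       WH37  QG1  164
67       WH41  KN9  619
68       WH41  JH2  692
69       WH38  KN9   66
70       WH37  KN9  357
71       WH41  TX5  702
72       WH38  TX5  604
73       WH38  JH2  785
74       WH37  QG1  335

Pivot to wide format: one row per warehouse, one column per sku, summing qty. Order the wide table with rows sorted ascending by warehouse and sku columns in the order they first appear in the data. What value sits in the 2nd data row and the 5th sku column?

With rows sorted ascending by warehouse, row 2 is warehouse=WH38. sku columns in first-appearance order: JH2, QG1, ZH5, KN9, TX5; column 5 is TX5.
Long rows with warehouse=WH38, sku=TX5: 446 + 40 + 604 = 1090.

1090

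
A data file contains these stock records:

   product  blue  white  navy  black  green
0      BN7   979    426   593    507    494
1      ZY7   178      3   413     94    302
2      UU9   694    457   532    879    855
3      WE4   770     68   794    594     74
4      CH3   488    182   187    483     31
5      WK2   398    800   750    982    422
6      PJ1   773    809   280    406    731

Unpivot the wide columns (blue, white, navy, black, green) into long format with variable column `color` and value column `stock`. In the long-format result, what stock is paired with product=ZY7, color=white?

Unpivoting turns each (product, wide-column) pair into one long row.
The wide cell at row ZY7, column white holds 3, so the long row (ZY7, white) has stock=3.

3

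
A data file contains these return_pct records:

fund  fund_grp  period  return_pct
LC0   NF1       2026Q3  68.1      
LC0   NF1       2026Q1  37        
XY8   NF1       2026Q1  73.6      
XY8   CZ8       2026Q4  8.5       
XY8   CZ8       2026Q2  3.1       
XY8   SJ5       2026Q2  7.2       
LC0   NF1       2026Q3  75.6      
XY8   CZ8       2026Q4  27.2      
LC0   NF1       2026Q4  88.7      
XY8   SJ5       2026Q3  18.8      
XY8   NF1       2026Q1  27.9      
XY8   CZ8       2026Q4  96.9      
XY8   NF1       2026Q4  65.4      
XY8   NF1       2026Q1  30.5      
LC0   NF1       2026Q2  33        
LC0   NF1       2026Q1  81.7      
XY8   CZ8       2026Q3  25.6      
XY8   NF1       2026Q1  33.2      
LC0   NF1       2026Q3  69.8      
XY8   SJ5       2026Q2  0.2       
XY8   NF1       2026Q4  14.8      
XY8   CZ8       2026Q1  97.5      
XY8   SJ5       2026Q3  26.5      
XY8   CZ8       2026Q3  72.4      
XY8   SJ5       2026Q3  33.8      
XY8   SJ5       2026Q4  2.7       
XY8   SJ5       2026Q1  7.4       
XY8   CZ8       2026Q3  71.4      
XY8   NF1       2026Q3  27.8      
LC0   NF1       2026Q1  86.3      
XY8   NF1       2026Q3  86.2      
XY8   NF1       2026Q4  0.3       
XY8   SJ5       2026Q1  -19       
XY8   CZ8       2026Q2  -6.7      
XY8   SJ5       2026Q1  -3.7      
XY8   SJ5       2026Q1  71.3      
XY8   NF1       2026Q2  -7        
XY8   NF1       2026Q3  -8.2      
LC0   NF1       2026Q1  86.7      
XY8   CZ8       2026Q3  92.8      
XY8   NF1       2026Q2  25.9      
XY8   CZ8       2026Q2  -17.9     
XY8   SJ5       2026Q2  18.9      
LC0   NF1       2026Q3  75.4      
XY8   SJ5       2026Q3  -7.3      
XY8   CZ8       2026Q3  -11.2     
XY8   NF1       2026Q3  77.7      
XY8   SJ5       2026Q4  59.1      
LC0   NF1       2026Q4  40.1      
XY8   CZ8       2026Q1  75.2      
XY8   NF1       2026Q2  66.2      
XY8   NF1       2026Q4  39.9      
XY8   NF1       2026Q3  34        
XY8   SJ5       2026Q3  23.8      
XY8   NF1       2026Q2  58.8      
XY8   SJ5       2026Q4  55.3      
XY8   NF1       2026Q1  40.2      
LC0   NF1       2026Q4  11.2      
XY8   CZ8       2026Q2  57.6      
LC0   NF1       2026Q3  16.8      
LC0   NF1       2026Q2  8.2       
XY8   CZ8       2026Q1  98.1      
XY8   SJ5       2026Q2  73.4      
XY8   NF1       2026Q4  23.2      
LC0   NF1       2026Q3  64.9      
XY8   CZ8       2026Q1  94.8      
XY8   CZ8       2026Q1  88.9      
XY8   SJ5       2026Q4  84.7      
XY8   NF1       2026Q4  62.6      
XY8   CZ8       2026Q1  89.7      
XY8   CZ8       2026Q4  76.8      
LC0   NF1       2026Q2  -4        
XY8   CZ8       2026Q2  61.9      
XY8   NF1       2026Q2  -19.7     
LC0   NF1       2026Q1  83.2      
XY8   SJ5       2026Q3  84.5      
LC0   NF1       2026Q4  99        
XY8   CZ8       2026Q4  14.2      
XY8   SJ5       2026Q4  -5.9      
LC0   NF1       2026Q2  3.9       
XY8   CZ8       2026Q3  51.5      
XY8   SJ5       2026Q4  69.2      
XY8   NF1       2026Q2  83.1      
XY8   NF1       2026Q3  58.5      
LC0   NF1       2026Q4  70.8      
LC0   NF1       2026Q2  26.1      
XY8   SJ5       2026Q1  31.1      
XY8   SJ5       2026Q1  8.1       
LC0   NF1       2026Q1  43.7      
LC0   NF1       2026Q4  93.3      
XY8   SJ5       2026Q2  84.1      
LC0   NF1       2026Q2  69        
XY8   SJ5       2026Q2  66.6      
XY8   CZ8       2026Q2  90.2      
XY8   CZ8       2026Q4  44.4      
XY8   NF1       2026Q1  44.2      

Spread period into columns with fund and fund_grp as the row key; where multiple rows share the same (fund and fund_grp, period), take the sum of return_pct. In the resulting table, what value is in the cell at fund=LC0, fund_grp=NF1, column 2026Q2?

Rows with fund=LC0, fund_grp=NF1 and period=2026Q2: return_pct values are 33, 8.2, -4, 3.9, 26.1, 69.
33 + 8.2 + -4 + 3.9 + 26.1 + 69 = 136.2.

136.2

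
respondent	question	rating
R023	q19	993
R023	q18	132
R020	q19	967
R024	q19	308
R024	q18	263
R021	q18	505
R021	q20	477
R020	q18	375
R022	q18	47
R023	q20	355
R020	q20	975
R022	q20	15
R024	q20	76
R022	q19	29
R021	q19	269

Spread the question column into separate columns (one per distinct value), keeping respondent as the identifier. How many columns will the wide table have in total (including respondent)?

1 column for respondent plus 3 distinct question values → 4 columns.

4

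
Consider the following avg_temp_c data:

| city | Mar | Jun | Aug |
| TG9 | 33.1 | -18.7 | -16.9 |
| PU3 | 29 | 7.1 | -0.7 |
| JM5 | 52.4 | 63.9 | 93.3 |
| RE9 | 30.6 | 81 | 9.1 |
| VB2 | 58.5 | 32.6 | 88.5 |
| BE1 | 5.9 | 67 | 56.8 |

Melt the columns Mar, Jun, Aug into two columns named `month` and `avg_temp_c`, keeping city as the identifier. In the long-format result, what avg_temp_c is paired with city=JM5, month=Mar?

Unpivoting turns each (city, wide-column) pair into one long row.
The wide cell at row JM5, column Mar holds 52.4, so the long row (JM5, Mar) has avg_temp_c=52.4.

52.4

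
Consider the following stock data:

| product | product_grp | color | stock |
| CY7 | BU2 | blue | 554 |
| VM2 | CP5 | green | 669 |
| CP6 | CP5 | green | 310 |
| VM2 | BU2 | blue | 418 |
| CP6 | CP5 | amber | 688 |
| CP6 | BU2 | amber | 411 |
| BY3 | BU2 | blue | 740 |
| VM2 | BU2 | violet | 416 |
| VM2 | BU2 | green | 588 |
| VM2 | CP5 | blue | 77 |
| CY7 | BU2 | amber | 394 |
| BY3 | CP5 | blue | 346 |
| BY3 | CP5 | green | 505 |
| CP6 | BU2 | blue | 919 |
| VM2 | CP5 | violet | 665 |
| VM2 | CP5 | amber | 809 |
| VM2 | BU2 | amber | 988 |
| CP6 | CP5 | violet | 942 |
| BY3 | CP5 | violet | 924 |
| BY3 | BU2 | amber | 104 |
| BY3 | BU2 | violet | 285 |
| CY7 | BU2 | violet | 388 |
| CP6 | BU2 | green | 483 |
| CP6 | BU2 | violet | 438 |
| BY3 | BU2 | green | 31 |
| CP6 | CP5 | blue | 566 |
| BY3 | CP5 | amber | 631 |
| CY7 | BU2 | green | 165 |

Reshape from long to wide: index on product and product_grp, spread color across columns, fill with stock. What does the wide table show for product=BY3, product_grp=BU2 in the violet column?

Wide layout: rows indexed by product and product_grp, columns are the 4 distinct color values (blue, green, amber, violet).
Cell (product=BY3, product_grp=BU2, color=violet) draws from the long row where product=BY3, product_grp=BU2 and color=violet, which has stock=285.

285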